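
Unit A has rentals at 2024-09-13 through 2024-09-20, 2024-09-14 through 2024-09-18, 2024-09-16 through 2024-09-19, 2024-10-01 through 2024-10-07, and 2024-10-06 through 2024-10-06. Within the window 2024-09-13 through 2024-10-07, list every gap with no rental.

2024-09-21 through 2024-09-30

Covered (merged): 2024-09-13 through 2024-09-20, 2024-10-01 through 2024-10-07.
Uncovered inside 2024-09-13 through 2024-10-07: 2024-09-21 through 2024-09-30.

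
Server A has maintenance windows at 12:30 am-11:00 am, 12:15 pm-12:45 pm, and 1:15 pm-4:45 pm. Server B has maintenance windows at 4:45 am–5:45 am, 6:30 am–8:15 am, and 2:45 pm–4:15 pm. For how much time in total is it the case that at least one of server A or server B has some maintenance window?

14 h 30 min

A ∪ B = 12:30 am-11:00 am, 12:15 pm-12:45 pm, 1:15 pm-4:45 pm.
Total: 10 h 30 min + 30 min + 3 h 30 min = 14 h 30 min.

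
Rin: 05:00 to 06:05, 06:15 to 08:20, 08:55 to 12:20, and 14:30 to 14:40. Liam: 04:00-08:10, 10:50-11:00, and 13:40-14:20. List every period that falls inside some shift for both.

05:00-06:05, 06:15-08:10, 10:50-11:00

05:00-06:05 meets the second set on 05:00-06:05.
06:15-08:20 meets the second set on 06:15-08:10.
08:55-12:20 meets the second set on 10:50-11:00.
14:30-14:40: no overlap with the second set.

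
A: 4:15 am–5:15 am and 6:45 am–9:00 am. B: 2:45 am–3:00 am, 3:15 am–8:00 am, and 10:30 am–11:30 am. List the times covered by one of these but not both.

A \ B = 8:00 am–9:00 am.
B \ A = 2:45 am–3:00 am, 3:15 am–4:15 am, 5:15 am–6:45 am, 10:30 am–11:30 am.
Union of the two gives the symmetric difference.

2:45 am–3:00 am, 3:15 am–4:15 am, 5:15 am–6:45 am, 8:00 am–9:00 am, 10:30 am–11:30 am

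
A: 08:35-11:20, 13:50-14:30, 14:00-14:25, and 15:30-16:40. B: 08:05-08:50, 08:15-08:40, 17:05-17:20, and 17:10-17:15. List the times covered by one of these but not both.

A, merged: 08:35-11:20, 13:50-14:30, 15:30-16:40.
B, merged: 08:05-08:50, 17:05-17:20.
A \ B = 08:50-11:20, 13:50-14:30, 15:30-16:40.
B \ A = 08:05-08:35, 17:05-17:20.
Union of the two gives the symmetric difference.

08:05-08:35, 08:50-11:20, 13:50-14:30, 15:30-16:40, 17:05-17:20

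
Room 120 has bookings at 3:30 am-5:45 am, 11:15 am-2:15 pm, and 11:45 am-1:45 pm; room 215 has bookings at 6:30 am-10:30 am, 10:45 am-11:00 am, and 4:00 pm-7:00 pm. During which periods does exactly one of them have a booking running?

3:30 am–5:45 am, 6:30 am–10:30 am, 10:45 am–11:00 am, 11:15 am–2:15 pm, 4:00 pm–7:00 pm

A, merged: 3:30 am–5:45 am, 11:15 am–2:15 pm.
A but not B: 3:30 am–5:45 am, 11:15 am–2:15 pm.
B but not A: 6:30 am–10:30 am, 10:45 am–11:00 am, 4:00 pm–7:00 pm.
Combining gives A △ B.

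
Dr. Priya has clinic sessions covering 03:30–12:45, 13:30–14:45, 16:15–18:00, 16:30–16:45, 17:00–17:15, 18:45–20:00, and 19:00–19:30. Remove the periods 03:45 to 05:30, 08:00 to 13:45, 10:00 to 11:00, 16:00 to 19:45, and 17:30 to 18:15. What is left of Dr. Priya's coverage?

03:30–03:45, 05:30–08:00, 13:45–14:45, 19:45–20:00

First set merges to 03:30–12:45, 13:30–14:45, 16:15–18:00, 18:45–20:00.
Second set merges to 03:45–05:30, 08:00–13:45, 16:00–19:45.
03:30–12:45 with B removed leaves 03:30–03:45, 05:30–08:00.
13:30–14:45 with B removed leaves 13:45–14:45.
16:15–18:00 lies entirely inside B → drops out.
18:45–20:00 with B removed leaves 19:45–20:00.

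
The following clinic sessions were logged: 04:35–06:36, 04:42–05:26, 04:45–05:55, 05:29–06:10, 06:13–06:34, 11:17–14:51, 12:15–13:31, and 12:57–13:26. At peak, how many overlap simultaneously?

3

Walk the sorted start/end points keeping a running depth.
The depth first hits 3 at 04:45.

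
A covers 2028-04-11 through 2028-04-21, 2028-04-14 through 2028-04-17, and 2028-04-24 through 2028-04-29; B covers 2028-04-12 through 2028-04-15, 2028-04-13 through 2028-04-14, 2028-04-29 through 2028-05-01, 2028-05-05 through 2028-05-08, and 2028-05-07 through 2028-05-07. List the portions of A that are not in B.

2028-04-11 through 2028-04-11, 2028-04-16 through 2028-04-21, 2028-04-24 through 2028-04-28

A, merged: 2028-04-11 through 2028-04-21, 2028-04-24 through 2028-04-29.
B, merged: 2028-04-12 through 2028-04-15, 2028-04-29 through 2028-05-01, 2028-05-05 through 2028-05-08.
2028-04-11 through 2028-04-21 minus B → 2028-04-11 through 2028-04-11, 2028-04-16 through 2028-04-21.
2028-04-24 through 2028-04-29 minus B → 2028-04-24 through 2028-04-28.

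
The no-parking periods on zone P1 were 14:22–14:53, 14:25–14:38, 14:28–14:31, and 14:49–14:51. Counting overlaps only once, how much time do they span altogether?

Merged: 14:22-14:53.
Length: 31 min.

31 min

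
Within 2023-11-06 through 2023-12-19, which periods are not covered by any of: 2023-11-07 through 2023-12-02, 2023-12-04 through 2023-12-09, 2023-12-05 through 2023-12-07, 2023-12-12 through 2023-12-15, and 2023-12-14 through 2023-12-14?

2023-11-06 through 2023-11-06, 2023-12-03 through 2023-12-03, 2023-12-10 through 2023-12-11, 2023-12-16 through 2023-12-19

After merging, the occupied span is 2023-11-07 through 2023-12-02, 2023-12-04 through 2023-12-09, 2023-12-12 through 2023-12-15.
Uncovered inside 2023-11-06 through 2023-12-19: 2023-11-06 through 2023-11-06, 2023-12-03 through 2023-12-03, 2023-12-10 through 2023-12-11, 2023-12-16 through 2023-12-19.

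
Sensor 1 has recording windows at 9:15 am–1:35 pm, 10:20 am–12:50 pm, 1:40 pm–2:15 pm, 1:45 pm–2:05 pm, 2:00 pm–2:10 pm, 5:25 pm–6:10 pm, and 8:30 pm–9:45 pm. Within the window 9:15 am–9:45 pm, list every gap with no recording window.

1:35 pm-1:40 pm, 2:15 pm-5:25 pm, 6:10 pm-8:30 pm

After merging, the occupied span is 9:15 am-1:35 pm, 1:40 pm-2:15 pm, 5:25 pm-6:10 pm, 8:30 pm-9:45 pm.
Gaps within 9:15 am-9:45 pm: 1:35 pm-1:40 pm, 2:15 pm-5:25 pm, 6:10 pm-8:30 pm.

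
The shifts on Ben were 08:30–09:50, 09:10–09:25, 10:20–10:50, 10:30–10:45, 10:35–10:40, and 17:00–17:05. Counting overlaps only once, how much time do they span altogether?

1 h 55 min

Merged: 08:30-09:50, 10:20-10:50, 17:00-17:05.
Lengths: 1 h 20 min + 30 min + 5 min = 1 h 55 min.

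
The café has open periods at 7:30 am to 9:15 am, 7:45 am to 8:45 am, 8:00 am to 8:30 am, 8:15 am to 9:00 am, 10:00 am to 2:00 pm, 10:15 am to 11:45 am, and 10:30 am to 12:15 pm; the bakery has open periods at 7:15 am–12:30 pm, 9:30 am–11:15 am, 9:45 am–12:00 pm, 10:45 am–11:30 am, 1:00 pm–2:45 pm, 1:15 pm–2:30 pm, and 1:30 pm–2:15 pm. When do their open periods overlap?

First set merges to 7:30 am–9:15 am, 10:00 am–2:00 pm.
Second set merges to 7:15 am–12:30 pm, 1:00 pm–2:45 pm.
7:30 am–9:15 am ∩ B → 7:30 am–9:15 am.
10:00 am–2:00 pm ∩ B → 10:00 am–12:30 pm, 1:00 pm–2:00 pm.

7:30 am–9:15 am, 10:00 am–12:30 pm, 1:00 pm–2:00 pm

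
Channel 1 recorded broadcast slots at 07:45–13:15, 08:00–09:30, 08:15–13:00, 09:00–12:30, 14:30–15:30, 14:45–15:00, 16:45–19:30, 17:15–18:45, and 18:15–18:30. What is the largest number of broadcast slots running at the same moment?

4

Walk the sorted start/end points keeping a running depth.
The depth first hits 4 at 09:00.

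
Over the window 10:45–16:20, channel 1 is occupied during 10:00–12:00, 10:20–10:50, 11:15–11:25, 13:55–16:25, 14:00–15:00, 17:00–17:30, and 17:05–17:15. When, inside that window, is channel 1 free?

12:00–13:55

Covered (merged): 10:00–12:00, 13:55–16:25, 17:00–17:30.
Uncovered inside 10:45–16:20: 12:00–13:55.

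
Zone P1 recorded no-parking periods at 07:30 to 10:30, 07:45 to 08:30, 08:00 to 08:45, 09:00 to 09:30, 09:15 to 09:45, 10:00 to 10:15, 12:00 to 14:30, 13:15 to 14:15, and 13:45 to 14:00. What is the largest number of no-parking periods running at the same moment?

Walk the sorted start/end points keeping a running depth.
The depth first hits 3 at 08:00.

3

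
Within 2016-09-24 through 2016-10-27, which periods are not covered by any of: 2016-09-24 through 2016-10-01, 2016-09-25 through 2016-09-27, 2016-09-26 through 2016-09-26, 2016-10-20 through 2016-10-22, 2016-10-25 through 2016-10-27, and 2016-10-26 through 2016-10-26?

After merging, the occupied span is 2016-09-24 through 2016-10-01, 2016-10-20 through 2016-10-22, 2016-10-25 through 2016-10-27.
Gaps within 2016-09-24 through 2016-10-27: 2016-10-02 through 2016-10-19, 2016-10-23 through 2016-10-24.

2016-10-02 through 2016-10-19, 2016-10-23 through 2016-10-24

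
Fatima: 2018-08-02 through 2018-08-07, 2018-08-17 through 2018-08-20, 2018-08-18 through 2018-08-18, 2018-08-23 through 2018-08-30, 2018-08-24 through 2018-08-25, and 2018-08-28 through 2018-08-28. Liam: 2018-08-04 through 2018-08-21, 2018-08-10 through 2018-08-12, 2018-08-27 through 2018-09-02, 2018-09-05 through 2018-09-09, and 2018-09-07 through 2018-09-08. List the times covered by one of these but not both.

First set merges to 2018-08-02 through 2018-08-07, 2018-08-17 through 2018-08-20, 2018-08-23 through 2018-08-30.
Second set merges to 2018-08-04 through 2018-08-21, 2018-08-27 through 2018-09-02, 2018-09-05 through 2018-09-09.
A \ B = 2018-08-02 through 2018-08-03, 2018-08-23 through 2018-08-26.
B \ A = 2018-08-08 through 2018-08-16, 2018-08-21 through 2018-08-21, 2018-08-31 through 2018-09-02, 2018-09-05 through 2018-09-09.
Union of the two gives the symmetric difference.

2018-08-02 through 2018-08-03, 2018-08-08 through 2018-08-16, 2018-08-21 through 2018-08-21, 2018-08-23 through 2018-08-26, 2018-08-31 through 2018-09-02, 2018-09-05 through 2018-09-09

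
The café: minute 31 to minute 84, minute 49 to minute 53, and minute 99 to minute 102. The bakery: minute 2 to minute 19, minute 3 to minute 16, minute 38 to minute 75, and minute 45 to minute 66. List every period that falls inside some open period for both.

First set merges to minute 31 to minute 84, minute 99 to minute 102.
Second set merges to minute 2 to minute 19, minute 38 to minute 75.
minute 31 to minute 84 ∩ B → minute 38 to minute 75.
minute 99 to minute 102 meets no B interval.

minute 38 to minute 75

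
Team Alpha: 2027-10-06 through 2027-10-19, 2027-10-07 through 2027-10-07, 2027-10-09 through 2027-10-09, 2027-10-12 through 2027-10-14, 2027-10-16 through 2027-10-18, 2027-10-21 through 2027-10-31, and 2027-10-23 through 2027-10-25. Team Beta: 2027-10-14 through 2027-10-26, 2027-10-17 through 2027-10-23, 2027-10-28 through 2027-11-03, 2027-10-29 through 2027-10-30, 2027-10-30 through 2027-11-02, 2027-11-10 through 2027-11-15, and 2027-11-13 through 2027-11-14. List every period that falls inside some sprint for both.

2027-10-14 through 2027-10-19, 2027-10-21 through 2027-10-26, 2027-10-28 through 2027-10-31

First set merges to 2027-10-06 through 2027-10-19, 2027-10-21 through 2027-10-31.
Second set merges to 2027-10-14 through 2027-10-26, 2027-10-28 through 2027-11-03, 2027-11-10 through 2027-11-15.
2027-10-06 through 2027-10-19 ∩ B → 2027-10-14 through 2027-10-19.
2027-10-21 through 2027-10-31 ∩ B → 2027-10-21 through 2027-10-26, 2027-10-28 through 2027-10-31.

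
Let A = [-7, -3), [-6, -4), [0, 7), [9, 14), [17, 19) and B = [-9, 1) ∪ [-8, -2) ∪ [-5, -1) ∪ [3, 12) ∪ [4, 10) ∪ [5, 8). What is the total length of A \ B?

A, merged: [-7, -3), [0, 7), [9, 14), [17, 19).
B, merged: [-9, 1), [3, 12).
A \ B = [1, 3), [12, 14), [17, 19).
Total: 2 + 2 + 2 = 6.

6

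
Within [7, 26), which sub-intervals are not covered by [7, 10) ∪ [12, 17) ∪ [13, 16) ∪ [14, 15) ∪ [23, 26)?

[10, 12) ∪ [17, 23)

After merging, the occupied span is [7, 10), [12, 17), [23, 26).
Complement within [7, 26): [10, 12), [17, 23).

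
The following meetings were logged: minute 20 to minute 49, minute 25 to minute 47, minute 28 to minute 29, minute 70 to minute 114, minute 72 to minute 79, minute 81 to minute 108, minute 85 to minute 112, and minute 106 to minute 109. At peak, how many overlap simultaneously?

4

Walk the sorted start/end points keeping a running depth.
The depth first hits 4 at minute 106.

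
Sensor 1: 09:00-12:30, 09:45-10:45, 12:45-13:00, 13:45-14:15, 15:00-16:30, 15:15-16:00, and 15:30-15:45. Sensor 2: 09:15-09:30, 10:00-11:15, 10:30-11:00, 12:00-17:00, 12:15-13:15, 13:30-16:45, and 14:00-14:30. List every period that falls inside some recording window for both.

Merge the first list: 09:00–12:30, 12:45–13:00, 13:45–14:15, 15:00–16:30.
Merge the second list: 09:15–09:30, 10:00–11:15, 12:00–17:00.
09:00–12:30 meets the second set on 09:15–09:30, 10:00–11:15, 12:00–12:30.
12:45–13:00 meets the second set on 12:45–13:00.
13:45–14:15 meets the second set on 13:45–14:15.
15:00–16:30 meets the second set on 15:00–16:30.

09:15–09:30, 10:00–11:15, 12:00–12:30, 12:45–13:00, 13:45–14:15, 15:00–16:30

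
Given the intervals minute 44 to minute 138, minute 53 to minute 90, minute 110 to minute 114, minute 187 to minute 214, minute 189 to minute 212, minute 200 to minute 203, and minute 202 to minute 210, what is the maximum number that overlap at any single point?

At minute 202, 4 of the intervals are simultaneously active.
No point has more.

4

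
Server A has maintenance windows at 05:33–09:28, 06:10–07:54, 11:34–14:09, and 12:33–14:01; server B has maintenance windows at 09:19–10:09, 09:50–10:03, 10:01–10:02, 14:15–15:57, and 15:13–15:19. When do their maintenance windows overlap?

09:19-09:28

A, merged: 05:33-09:28, 11:34-14:09.
B, merged: 09:19-10:09, 14:15-15:57.
05:33-09:28 ∩ B → 09:19-09:28.
11:34-14:09 meets no B interval.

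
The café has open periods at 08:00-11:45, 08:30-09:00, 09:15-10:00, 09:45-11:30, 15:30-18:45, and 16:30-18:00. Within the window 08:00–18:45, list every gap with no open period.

The merged coverage is 08:00–11:45, 15:30–18:45.
Complement within 08:00–18:45: 11:45–15:30.

11:45–15:30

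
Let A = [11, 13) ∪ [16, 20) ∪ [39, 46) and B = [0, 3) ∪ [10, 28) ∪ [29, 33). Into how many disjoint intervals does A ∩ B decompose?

A ∩ B = [11, 13), [16, 20).
That is 2 disjoint pieces.

2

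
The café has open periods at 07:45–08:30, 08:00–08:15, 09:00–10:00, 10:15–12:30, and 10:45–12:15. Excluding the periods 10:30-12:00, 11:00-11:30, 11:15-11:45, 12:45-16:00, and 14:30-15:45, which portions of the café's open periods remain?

A, merged: 07:45–08:30, 09:00–10:00, 10:15–12:30.
B, merged: 10:30–12:00, 12:45–16:00.
07:45–08:30: nothing removed.
09:00–10:00: nothing removed.
10:15–12:30 \ B = 10:15–10:30, 12:00–12:30.

07:45–08:30, 09:00–10:00, 10:15–10:30, 12:00–12:30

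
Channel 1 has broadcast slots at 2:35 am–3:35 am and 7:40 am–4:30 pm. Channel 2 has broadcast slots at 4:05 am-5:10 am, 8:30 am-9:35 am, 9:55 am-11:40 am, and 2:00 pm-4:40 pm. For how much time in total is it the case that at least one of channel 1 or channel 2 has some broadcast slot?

A ∪ B = 2:35 am–3:35 am, 4:05 am–5:10 am, 7:40 am–4:40 pm.
Total: 1 h + 1 h 5 min + 9 h = 11 h 5 min.

11 h 5 min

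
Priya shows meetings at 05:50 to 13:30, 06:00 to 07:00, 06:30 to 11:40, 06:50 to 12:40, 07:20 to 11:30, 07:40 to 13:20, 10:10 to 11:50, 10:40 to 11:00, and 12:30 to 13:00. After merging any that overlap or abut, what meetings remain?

05:50-13:30

06:00-07:00 overlaps/touches 05:50-13:30 → extend to 05:50-13:30.
06:30-11:40 overlaps/touches 05:50-13:30 → extend to 05:50-13:30.
06:50-12:40 overlaps/touches 05:50-13:30 → extend to 05:50-13:30.
07:20-11:30 overlaps/touches 05:50-13:30 → extend to 05:50-13:30.
07:40-13:20 overlaps/touches 05:50-13:30 → extend to 05:50-13:30.
10:10-11:50 overlaps/touches 05:50-13:30 → extend to 05:50-13:30.
10:40-11:00 overlaps/touches 05:50-13:30 → extend to 05:50-13:30.
12:30-13:00 overlaps/touches 05:50-13:30 → extend to 05:50-13:30.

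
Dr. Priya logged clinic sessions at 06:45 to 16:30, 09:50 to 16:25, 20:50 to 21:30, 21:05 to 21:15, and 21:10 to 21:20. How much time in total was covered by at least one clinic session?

10 h 25 min

Merged: 06:45–16:30, 20:50–21:30.
Lengths: 9 h 45 min + 40 min = 10 h 25 min.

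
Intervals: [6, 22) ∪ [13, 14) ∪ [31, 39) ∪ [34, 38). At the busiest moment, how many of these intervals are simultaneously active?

At 13, 2 of the intervals are simultaneously active.
No point has more.

2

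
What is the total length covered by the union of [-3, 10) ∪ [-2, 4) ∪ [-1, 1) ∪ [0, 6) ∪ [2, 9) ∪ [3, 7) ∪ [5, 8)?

13

Merged: [-3, 10).
Length: 13.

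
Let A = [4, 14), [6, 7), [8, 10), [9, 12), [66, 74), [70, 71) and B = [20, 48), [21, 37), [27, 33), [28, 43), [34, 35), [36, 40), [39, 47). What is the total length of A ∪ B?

46

A, merged: [4, 14), [66, 74).
B, merged: [20, 48).
A ∪ B = [4, 14), [20, 48), [66, 74).
Total: 10 + 28 + 8 = 46.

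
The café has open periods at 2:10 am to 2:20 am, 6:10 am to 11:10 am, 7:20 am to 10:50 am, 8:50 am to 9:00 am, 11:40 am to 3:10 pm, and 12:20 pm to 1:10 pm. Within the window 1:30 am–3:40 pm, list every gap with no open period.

1:30 am–2:10 am, 2:20 am–6:10 am, 11:10 am–11:40 am, 3:10 pm–3:40 pm

The merged coverage is 2:10 am–2:20 am, 6:10 am–11:10 am, 11:40 am–3:10 pm.
Uncovered inside 1:30 am–3:40 pm: 1:30 am–2:10 am, 2:20 am–6:10 am, 11:10 am–11:40 am, 3:10 pm–3:40 pm.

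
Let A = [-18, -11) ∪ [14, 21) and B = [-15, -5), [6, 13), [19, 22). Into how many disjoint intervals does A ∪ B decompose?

A ∪ B = [-18, -5), [6, 13), [14, 22).
That is 3 disjoint pieces.

3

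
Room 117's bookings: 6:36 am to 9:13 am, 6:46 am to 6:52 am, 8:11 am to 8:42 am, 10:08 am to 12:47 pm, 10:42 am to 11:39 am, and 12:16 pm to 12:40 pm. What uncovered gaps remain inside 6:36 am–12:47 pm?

9:13 am-10:08 am

Covered (merged): 6:36 am-9:13 am, 10:08 am-12:47 pm.
Gaps within 6:36 am-12:47 pm: 9:13 am-10:08 am.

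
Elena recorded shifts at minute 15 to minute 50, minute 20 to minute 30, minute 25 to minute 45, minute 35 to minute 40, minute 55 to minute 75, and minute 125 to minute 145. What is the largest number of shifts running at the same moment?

Walk the sorted start/end points keeping a running depth.
The depth first hits 3 at minute 25.

3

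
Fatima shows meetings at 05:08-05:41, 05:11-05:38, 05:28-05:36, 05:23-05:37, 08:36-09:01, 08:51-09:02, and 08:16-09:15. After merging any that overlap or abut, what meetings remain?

Sort by start: 05:08–05:41, 05:11–05:38, 05:23–05:37, 05:28–05:36, 08:16–09:15, 08:36–09:01, 08:51–09:02.
05:11–05:38 overlaps/touches 05:08–05:41 → extend to 05:08–05:41.
05:23–05:37 overlaps/touches 05:08–05:41 → extend to 05:08–05:41.
05:28–05:36 overlaps/touches 05:08–05:41 → extend to 05:08–05:41.
08:16–09:15 is disjoint → start new block.
08:36–09:01 overlaps/touches 08:16–09:15 → extend to 08:16–09:15.
08:51–09:02 overlaps/touches 08:16–09:15 → extend to 08:16–09:15.

05:08–05:41, 08:16–09:15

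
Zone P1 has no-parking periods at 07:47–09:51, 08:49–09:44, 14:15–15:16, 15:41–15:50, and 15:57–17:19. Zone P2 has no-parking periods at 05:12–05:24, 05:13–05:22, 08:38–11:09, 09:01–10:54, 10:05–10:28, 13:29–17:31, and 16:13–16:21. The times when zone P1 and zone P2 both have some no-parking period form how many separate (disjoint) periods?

A, merged: 07:47–09:51, 14:15–15:16, 15:41–15:50, 15:57–17:19.
B, merged: 05:12–05:24, 08:38–11:09, 13:29–17:31.
A ∩ B = 08:38–09:51, 14:15–15:16, 15:41–15:50, 15:57–17:19.
That is 4 disjoint pieces.

4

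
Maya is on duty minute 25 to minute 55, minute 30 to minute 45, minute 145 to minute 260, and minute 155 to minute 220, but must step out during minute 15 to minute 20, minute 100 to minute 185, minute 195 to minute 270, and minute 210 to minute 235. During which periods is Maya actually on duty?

Merge the first list: minute 25 to minute 55, minute 145 to minute 260.
Merge the second list: minute 15 to minute 20, minute 100 to minute 185, minute 195 to minute 270.
minute 25 to minute 55: nothing removed.
minute 145 to minute 260 \ B = minute 185 to minute 195.

minute 25 to minute 55, minute 185 to minute 195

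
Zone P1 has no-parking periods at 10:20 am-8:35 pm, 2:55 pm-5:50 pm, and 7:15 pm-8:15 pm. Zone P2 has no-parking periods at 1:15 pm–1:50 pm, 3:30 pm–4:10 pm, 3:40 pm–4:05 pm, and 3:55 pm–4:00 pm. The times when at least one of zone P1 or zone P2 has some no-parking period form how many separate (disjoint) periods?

1

A, merged: 10:20 am–8:35 pm.
B, merged: 1:15 pm–1:50 pm, 3:30 pm–4:10 pm.
A ∪ B = 10:20 am–8:35 pm.
That is 1 disjoint piece.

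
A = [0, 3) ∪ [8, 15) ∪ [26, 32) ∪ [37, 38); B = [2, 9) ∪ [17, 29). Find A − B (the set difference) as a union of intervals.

[0, 2) ∪ [9, 15) ∪ [29, 32) ∪ [37, 38)

[0, 3) minus B → [0, 2).
[8, 15) minus B → [9, 15).
[26, 32) minus B → [29, 32).
[37, 38): no B overlap → unchanged.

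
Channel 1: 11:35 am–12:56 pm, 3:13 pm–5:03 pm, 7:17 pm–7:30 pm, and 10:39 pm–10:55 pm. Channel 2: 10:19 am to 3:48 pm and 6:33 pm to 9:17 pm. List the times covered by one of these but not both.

10:19 am–11:35 am, 12:56 pm–3:13 pm, 3:48 pm–5:03 pm, 6:33 pm–7:17 pm, 7:30 pm–9:17 pm, 10:39 pm–10:55 pm

A but not B: 3:48 pm–5:03 pm, 10:39 pm–10:55 pm.
B but not A: 10:19 am–11:35 am, 12:56 pm–3:13 pm, 6:33 pm–7:17 pm, 7:30 pm–9:17 pm.
Combining gives A △ B.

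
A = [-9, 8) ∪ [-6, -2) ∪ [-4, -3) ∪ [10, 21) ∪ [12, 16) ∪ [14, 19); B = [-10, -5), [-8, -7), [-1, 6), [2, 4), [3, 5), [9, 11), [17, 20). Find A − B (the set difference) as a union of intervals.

[-5, -1) ∪ [6, 8) ∪ [11, 17) ∪ [20, 21)

A, merged: [-9, 8), [10, 21).
B, merged: [-10, -5), [-1, 6), [9, 11), [17, 20).
[-9, 8) \ B = [-5, -1), [6, 8).
[10, 21) \ B = [11, 17), [20, 21).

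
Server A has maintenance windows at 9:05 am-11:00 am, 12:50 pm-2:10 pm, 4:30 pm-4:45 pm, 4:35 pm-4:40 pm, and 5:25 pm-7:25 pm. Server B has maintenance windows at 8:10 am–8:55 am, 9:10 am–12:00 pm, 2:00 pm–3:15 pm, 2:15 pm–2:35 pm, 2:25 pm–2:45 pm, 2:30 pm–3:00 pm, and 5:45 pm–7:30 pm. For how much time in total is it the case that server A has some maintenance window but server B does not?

1 h 50 min

A, merged: 9:05 am–11:00 am, 12:50 pm–2:10 pm, 4:30 pm–4:45 pm, 5:25 pm–7:25 pm.
B, merged: 8:10 am–8:55 am, 9:10 am–12:00 pm, 2:00 pm–3:15 pm, 5:45 pm–7:30 pm.
A \ B = 9:05 am–9:10 am, 12:50 pm–2:00 pm, 4:30 pm–4:45 pm, 5:25 pm–5:45 pm.
Total: 5 min + 1 h 10 min + 15 min + 20 min = 1 h 50 min.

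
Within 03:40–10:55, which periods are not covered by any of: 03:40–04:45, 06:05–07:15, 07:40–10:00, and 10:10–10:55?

After merging, the occupied span is 03:40–04:45, 06:05–07:15, 07:40–10:00, 10:10–10:55.
Complement within 03:40–10:55: 04:45–06:05, 07:15–07:40, 10:00–10:10.

04:45–06:05, 07:15–07:40, 10:00–10:10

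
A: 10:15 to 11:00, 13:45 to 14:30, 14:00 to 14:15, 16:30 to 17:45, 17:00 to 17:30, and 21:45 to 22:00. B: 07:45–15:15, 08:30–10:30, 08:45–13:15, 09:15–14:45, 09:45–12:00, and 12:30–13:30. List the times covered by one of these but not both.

A, merged: 10:15-11:00, 13:45-14:30, 16:30-17:45, 21:45-22:00.
B, merged: 07:45-15:15.
A but not B: 16:30-17:45, 21:45-22:00.
B but not A: 07:45-10:15, 11:00-13:45, 14:30-15:15.
Combining gives A △ B.

07:45-10:15, 11:00-13:45, 14:30-15:15, 16:30-17:45, 21:45-22:00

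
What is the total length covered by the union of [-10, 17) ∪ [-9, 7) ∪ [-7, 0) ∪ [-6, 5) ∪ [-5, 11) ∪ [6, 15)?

27

Merged: [-10, 17).
Length: 27.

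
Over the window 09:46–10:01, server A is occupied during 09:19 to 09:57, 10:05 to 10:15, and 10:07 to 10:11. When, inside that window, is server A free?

The merged coverage is 09:19-09:57, 10:05-10:15.
Gaps within 09:46-10:01: 09:57-10:01.

09:57-10:01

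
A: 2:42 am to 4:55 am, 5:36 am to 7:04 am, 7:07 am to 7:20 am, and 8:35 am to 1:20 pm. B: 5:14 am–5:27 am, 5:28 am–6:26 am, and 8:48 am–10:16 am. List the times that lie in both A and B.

5:36 am–6:26 am, 8:48 am–10:16 am

2:42 am–4:55 am meets no B interval.
5:36 am–7:04 am ∩ B → 5:36 am–6:26 am.
7:07 am–7:20 am meets no B interval.
8:35 am–1:20 pm ∩ B → 8:48 am–10:16 am.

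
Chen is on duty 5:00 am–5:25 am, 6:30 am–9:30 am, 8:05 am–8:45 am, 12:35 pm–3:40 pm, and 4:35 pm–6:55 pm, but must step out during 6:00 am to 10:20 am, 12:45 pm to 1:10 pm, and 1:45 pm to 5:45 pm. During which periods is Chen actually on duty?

Merge the first list: 5:00 am–5:25 am, 6:30 am–9:30 am, 12:35 pm–3:40 pm, 4:35 pm–6:55 pm.
5:00 am–5:25 am: no B overlap → unchanged.
6:30 am–9:30 am: fully covered by B → removed.
12:35 pm–3:40 pm minus B → 12:35 pm–12:45 pm, 1:10 pm–1:45 pm.
4:35 pm–6:55 pm minus B → 5:45 pm–6:55 pm.

5:00 am–5:25 am, 12:35 pm–12:45 pm, 1:10 pm–1:45 pm, 5:45 pm–6:55 pm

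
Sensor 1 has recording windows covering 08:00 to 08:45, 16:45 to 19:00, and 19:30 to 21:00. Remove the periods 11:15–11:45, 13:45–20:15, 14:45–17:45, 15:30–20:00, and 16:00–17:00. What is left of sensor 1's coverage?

Second set merges to 11:15–11:45, 13:45–20:15.
08:00–08:45: no B overlap → unchanged.
16:45–19:00: fully covered by B → removed.
19:30–21:00 minus B → 20:15–21:00.

08:00–08:45, 20:15–21:00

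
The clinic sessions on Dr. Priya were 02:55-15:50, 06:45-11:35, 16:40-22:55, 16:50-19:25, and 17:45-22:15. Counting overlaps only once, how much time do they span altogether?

Merged: 02:55–15:50, 16:40–22:55.
Lengths: 12 h 55 min + 6 h 15 min = 19 h 10 min.

19 h 10 min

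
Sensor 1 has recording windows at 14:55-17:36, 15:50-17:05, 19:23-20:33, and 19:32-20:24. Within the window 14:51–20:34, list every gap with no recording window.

14:51-14:55, 17:36-19:23, 20:33-20:34

After merging, the occupied span is 14:55-17:36, 19:23-20:33.
Complement within 14:51-20:34: 14:51-14:55, 17:36-19:23, 20:33-20:34.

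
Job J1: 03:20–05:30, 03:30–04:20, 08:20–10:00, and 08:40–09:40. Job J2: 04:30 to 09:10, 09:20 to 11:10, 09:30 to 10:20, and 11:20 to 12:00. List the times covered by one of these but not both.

A, merged: 03:20–05:30, 08:20–10:00.
B, merged: 04:30–09:10, 09:20–11:10, 11:20–12:00.
A \ B = 03:20–04:30, 09:10–09:20.
B \ A = 05:30–08:20, 10:00–11:10, 11:20–12:00.
Union of the two gives the symmetric difference.

03:20–04:30, 05:30–08:20, 09:10–09:20, 10:00–11:10, 11:20–12:00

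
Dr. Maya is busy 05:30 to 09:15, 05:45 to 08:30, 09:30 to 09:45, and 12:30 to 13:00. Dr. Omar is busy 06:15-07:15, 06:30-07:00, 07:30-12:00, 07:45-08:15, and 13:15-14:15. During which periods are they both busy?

06:15–07:15, 07:30–09:15, 09:30–09:45

A, merged: 05:30–09:15, 09:30–09:45, 12:30–13:00.
B, merged: 06:15–07:15, 07:30–12:00, 13:15–14:15.
05:30–09:15 ∩ B → 06:15–07:15, 07:30–09:15.
09:30–09:45 ∩ B → 09:30–09:45.
12:30–13:00 meets no B interval.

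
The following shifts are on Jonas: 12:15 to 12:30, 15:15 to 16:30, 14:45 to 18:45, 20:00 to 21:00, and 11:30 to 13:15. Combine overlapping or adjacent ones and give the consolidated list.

11:30-13:15, 14:45-18:45, 20:00-21:00

Sort by start: 11:30-13:15, 12:15-12:30, 14:45-18:45, 15:15-16:30, 20:00-21:00.
12:15-12:30 overlaps/touches 11:30-13:15 → extend to 11:30-13:15.
14:45-18:45 is disjoint → start new block.
15:15-16:30 overlaps/touches 14:45-18:45 → extend to 14:45-18:45.
20:00-21:00 is disjoint → start new block.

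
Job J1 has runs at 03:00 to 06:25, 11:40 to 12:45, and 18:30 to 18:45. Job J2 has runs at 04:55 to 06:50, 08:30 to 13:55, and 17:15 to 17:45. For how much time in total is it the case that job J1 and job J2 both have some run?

2 h 35 min

A ∩ B = 04:55–06:25, 11:40–12:45.
Total: 1 h 30 min + 1 h 5 min = 2 h 35 min.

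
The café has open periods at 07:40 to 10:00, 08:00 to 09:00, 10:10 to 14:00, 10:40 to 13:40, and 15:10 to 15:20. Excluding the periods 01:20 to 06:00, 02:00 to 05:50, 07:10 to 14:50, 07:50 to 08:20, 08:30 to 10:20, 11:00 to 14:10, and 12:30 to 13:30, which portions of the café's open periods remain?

15:10–15:20

First set merges to 07:40–10:00, 10:10–14:00, 15:10–15:20.
Second set merges to 01:20–06:00, 07:10–14:50.
07:40–10:00: fully covered by B → removed.
10:10–14:00: fully covered by B → removed.
15:10–15:20: no B overlap → unchanged.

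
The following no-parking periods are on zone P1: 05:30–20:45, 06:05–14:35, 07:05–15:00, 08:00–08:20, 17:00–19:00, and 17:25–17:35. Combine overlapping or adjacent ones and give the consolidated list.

06:05-14:35 overlaps/touches 05:30-20:45 → extend to 05:30-20:45.
07:05-15:00 overlaps/touches 05:30-20:45 → extend to 05:30-20:45.
08:00-08:20 overlaps/touches 05:30-20:45 → extend to 05:30-20:45.
17:00-19:00 overlaps/touches 05:30-20:45 → extend to 05:30-20:45.
17:25-17:35 overlaps/touches 05:30-20:45 → extend to 05:30-20:45.

05:30-20:45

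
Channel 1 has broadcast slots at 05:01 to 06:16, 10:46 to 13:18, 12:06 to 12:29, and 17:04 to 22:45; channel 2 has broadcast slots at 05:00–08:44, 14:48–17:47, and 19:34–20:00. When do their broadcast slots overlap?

05:01-06:16, 17:04-17:47, 19:34-20:00

Merge the first list: 05:01-06:16, 10:46-13:18, 17:04-22:45.
05:01-06:16 overlaps B on 05:01-06:16.
10:46-13:18 falls entirely outside B.
17:04-22:45 overlaps B on 17:04-17:47, 19:34-20:00.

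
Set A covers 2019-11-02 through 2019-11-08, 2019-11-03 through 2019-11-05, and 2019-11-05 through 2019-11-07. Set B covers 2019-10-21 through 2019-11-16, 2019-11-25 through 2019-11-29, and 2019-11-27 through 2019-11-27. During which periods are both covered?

2019-11-02 through 2019-11-08

First set merges to 2019-11-02 through 2019-11-08.
Second set merges to 2019-10-21 through 2019-11-16, 2019-11-25 through 2019-11-29.
2019-11-02 through 2019-11-08 overlaps B on 2019-11-02 through 2019-11-08.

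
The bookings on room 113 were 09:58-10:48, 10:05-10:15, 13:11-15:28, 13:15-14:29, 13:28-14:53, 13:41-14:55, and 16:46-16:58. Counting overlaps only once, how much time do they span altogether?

3 h 19 min

Merged: 09:58-10:48, 13:11-15:28, 16:46-16:58.
Lengths: 50 min + 2 h 17 min + 12 min = 3 h 19 min.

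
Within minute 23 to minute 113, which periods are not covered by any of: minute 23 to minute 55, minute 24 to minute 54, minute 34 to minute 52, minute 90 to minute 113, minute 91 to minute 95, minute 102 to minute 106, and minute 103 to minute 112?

minute 55 to minute 90

Covered (merged): minute 23 to minute 55, minute 90 to minute 113.
Uncovered inside minute 23 to minute 113: minute 55 to minute 90.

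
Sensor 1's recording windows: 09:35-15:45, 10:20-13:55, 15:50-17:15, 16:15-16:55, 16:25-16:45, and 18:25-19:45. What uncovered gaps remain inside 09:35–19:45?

Covered (merged): 09:35–15:45, 15:50–17:15, 18:25–19:45.
Uncovered inside 09:35–19:45: 15:45–15:50, 17:15–18:25.

15:45–15:50, 17:15–18:25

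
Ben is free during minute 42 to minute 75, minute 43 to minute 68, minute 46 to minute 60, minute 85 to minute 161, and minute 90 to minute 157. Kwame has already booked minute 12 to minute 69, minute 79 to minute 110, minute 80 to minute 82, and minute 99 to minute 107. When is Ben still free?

Merge the first list: minute 42 to minute 75, minute 85 to minute 161.
Merge the second list: minute 12 to minute 69, minute 79 to minute 110.
minute 42 to minute 75 with B removed leaves minute 69 to minute 75.
minute 85 to minute 161 with B removed leaves minute 110 to minute 161.

minute 69 to minute 75, minute 110 to minute 161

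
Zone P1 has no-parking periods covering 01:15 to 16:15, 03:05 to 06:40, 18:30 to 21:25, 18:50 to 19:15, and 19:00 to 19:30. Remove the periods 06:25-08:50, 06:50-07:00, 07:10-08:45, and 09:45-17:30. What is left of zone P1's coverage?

01:15–06:25, 08:50–09:45, 18:30–21:25

Merge the first list: 01:15–16:15, 18:30–21:25.
Merge the second list: 06:25–08:50, 09:45–17:30.
01:15–16:15 with B removed leaves 01:15–06:25, 08:50–09:45.
18:30–21:25 is untouched.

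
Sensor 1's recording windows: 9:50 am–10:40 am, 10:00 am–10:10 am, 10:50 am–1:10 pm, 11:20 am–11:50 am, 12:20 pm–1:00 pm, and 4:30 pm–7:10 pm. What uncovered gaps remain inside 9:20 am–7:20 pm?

9:20 am–9:50 am, 10:40 am–10:50 am, 1:10 pm–4:30 pm, 7:10 pm–7:20 pm

The merged coverage is 9:50 am–10:40 am, 10:50 am–1:10 pm, 4:30 pm–7:10 pm.
Complement within 9:20 am–7:20 pm: 9:20 am–9:50 am, 10:40 am–10:50 am, 1:10 pm–4:30 pm, 7:10 pm–7:20 pm.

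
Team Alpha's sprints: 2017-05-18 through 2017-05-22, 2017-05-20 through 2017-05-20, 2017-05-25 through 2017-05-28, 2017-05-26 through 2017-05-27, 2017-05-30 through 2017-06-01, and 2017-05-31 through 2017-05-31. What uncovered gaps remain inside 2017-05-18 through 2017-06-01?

The merged coverage is 2017-05-18 through 2017-05-22, 2017-05-25 through 2017-05-28, 2017-05-30 through 2017-06-01.
Gaps within 2017-05-18 through 2017-06-01: 2017-05-23 through 2017-05-24, 2017-05-29 through 2017-05-29.

2017-05-23 through 2017-05-24, 2017-05-29 through 2017-05-29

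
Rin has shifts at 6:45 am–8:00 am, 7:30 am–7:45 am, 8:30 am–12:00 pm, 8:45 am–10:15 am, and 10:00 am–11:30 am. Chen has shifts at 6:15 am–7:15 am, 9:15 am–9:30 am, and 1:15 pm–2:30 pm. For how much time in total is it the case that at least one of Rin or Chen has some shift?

Merge the first list: 6:45 am-8:00 am, 8:30 am-12:00 pm.
A ∪ B = 6:15 am-8:00 am, 8:30 am-12:00 pm, 1:15 pm-2:30 pm.
Total: 1 h 45 min + 3 h 30 min + 1 h 15 min = 6 h 30 min.

6 h 30 min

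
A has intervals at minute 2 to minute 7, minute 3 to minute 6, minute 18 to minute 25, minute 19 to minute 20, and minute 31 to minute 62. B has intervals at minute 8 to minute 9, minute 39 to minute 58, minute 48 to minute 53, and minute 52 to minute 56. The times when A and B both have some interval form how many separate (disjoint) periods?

1

Merge the first list: minute 2 to minute 7, minute 18 to minute 25, minute 31 to minute 62.
Merge the second list: minute 8 to minute 9, minute 39 to minute 58.
A ∩ B = minute 39 to minute 58.
That is 1 disjoint piece.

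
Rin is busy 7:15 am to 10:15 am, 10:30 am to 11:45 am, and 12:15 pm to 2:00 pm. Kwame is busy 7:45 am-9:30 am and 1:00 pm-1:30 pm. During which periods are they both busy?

7:45 am-9:30 am, 1:00 pm-1:30 pm

7:15 am-10:15 am ∩ B → 7:45 am-9:30 am.
10:30 am-11:45 am meets no B interval.
12:15 pm-2:00 pm ∩ B → 1:00 pm-1:30 pm.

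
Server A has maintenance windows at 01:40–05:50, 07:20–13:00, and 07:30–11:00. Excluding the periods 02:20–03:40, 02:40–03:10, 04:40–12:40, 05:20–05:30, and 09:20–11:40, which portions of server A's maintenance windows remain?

A, merged: 01:40–05:50, 07:20–13:00.
B, merged: 02:20–03:40, 04:40–12:40.
01:40–05:50 with B removed leaves 01:40–02:20, 03:40–04:40.
07:20–13:00 with B removed leaves 12:40–13:00.

01:40–02:20, 03:40–04:40, 12:40–13:00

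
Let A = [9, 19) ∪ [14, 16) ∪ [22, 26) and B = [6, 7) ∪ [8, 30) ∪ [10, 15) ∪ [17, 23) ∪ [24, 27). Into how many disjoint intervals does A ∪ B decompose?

A, merged: [9, 19), [22, 26).
B, merged: [6, 7), [8, 30).
A ∪ B = [6, 7), [8, 30).
That is 2 disjoint pieces.

2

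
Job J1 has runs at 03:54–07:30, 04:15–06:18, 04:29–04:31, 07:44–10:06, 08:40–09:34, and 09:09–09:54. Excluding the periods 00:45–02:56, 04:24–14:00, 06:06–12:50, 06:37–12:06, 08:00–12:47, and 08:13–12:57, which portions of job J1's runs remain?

03:54-04:24

First set merges to 03:54-07:30, 07:44-10:06.
Second set merges to 00:45-02:56, 04:24-14:00.
03:54-07:30 minus B → 03:54-04:24.
07:44-10:06: fully covered by B → removed.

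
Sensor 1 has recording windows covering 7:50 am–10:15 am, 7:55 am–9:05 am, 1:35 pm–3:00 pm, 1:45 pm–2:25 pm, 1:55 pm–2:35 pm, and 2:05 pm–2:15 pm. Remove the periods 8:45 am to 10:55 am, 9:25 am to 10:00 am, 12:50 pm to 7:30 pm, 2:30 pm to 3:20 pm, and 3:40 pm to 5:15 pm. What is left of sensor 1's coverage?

7:50 am–8:45 am

A, merged: 7:50 am–10:15 am, 1:35 pm–3:00 pm.
B, merged: 8:45 am–10:55 am, 12:50 pm–7:30 pm.
7:50 am–10:15 am with B removed leaves 7:50 am–8:45 am.
1:35 pm–3:00 pm lies entirely inside B → drops out.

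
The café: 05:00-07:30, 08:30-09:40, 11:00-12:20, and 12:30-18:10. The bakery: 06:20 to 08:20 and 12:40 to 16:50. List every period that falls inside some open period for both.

05:00–07:30 overlaps B on 06:20–07:30.
08:30–09:40 falls entirely outside B.
11:00–12:20 falls entirely outside B.
12:30–18:10 overlaps B on 12:40–16:50.

06:20–07:30, 12:40–16:50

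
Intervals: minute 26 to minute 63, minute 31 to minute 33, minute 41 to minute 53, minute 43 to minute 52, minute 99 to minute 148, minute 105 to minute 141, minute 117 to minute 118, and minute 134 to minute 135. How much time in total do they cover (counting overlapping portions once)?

86 minutes

Merged: minute 26 to minute 63, minute 99 to minute 148.
Lengths: 37 minutes + 49 minutes = 86 minutes.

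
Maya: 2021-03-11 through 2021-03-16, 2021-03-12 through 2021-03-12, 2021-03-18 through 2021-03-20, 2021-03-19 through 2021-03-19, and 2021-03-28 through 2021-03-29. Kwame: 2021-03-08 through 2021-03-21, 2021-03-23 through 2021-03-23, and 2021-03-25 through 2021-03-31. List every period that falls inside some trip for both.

2021-03-11 through 2021-03-16, 2021-03-18 through 2021-03-20, 2021-03-28 through 2021-03-29

A, merged: 2021-03-11 through 2021-03-16, 2021-03-18 through 2021-03-20, 2021-03-28 through 2021-03-29.
2021-03-11 through 2021-03-16 meets the second set on 2021-03-11 through 2021-03-16.
2021-03-18 through 2021-03-20 meets the second set on 2021-03-18 through 2021-03-20.
2021-03-28 through 2021-03-29 meets the second set on 2021-03-28 through 2021-03-29.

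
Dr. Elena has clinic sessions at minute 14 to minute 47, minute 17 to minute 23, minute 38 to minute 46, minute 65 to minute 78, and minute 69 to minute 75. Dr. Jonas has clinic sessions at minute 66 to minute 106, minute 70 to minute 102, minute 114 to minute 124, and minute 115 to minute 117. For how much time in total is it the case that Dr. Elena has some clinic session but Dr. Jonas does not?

34 minutes

Merge the first list: minute 14 to minute 47, minute 65 to minute 78.
Merge the second list: minute 66 to minute 106, minute 114 to minute 124.
A \ B = minute 14 to minute 47, minute 65 to minute 66.
Total: 33 minutes + 1 minute = 34 minutes.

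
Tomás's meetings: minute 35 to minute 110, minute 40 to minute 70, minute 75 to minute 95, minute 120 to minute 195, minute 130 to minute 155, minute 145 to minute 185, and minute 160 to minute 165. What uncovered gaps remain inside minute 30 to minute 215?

minute 30 to minute 35, minute 110 to minute 120, minute 195 to minute 215

Covered (merged): minute 35 to minute 110, minute 120 to minute 195.
Complement within minute 30 to minute 215: minute 30 to minute 35, minute 110 to minute 120, minute 195 to minute 215.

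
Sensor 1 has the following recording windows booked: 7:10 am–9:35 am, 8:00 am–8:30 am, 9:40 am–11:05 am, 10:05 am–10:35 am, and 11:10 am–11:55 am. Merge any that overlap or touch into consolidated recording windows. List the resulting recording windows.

7:10 am–9:35 am, 9:40 am–11:05 am, 11:10 am–11:55 am

8:00 am–8:30 am overlaps/touches 7:10 am–9:35 am → extend to 7:10 am–9:35 am.
9:40 am–11:05 am is disjoint → start new block.
10:05 am–10:35 am overlaps/touches 9:40 am–11:05 am → extend to 9:40 am–11:05 am.
11:10 am–11:55 am is disjoint → start new block.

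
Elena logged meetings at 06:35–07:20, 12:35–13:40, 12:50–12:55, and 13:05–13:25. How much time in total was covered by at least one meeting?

1 h 50 min

Merged: 06:35–07:20, 12:35–13:40.
Lengths: 45 min + 1 h 5 min = 1 h 50 min.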